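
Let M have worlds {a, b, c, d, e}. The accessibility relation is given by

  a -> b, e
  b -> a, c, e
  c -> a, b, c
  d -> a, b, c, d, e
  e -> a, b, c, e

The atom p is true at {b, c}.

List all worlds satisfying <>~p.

{a, b, c, d, e}

a: successors {b, e}; ~p there: b:F, e:T. ✓
b: successors {a, c, e}; ~p there: a:T, c:F, e:T. ✓
c: successors {a, b, c}; ~p there: a:T, b:F, c:F. ✓
d: successors {a, b, c, d, e}; ~p there: a:T, b:F, c:F, d:T, e:T. ✓
e: successors {a, b, c, e}; ~p there: a:T, b:F, c:F, e:T. ✓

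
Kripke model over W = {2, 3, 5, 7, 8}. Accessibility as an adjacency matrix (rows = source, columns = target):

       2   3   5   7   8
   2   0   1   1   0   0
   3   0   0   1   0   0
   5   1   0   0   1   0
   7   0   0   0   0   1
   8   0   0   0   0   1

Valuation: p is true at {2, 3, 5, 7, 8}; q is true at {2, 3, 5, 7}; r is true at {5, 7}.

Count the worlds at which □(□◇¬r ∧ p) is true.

2: successors {3, 5}; □◇¬r ∧ p there: 3:T, 5:T. ✓
3: successors {5}; □◇¬r ∧ p there: 5:T. ✓
5: successors {2, 7}; □◇¬r ∧ p there: 2:F, 7:T. ✗
7: successors {8}; □◇¬r ∧ p there: 8:T. ✓
8: successors {8}; □◇¬r ∧ p there: 8:T. ✓
Satisfying worlds: {2, 3, 7, 8}.

4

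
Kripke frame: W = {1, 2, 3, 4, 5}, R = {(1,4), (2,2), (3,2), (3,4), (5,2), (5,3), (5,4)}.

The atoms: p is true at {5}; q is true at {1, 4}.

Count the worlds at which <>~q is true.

1: successors {4}; ~q there: 4:F. ✗
2: successors {2}; ~q there: 2:T. ✓
3: successors {2, 4}; ~q there: 2:T, 4:F. ✓
4: no successors, so <>~q fails. ✗
5: successors {2, 3, 4}; ~q there: 2:T, 3:T, 4:F. ✓
Satisfying worlds: {2, 3, 5}.

3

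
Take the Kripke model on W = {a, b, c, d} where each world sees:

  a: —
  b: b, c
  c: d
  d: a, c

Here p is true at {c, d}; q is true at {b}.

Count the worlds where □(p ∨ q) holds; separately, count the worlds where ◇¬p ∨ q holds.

3 and 2

For □(p ∨ q):
a: no successors, so □(p ∨ q) holds vacuously. ✓
b: successors {b, c}; p ∨ q there: b:T, c:T. ✓
c: successors {d}; p ∨ q there: d:T. ✓
d: successors {a, c}; p ∨ q there: a:F, c:T. ✗
— 3 worlds.
For ◇¬p ∨ q:
a: ◇¬p is F, q is F. ✗
b: ◇¬p is T, q is T. ✓
c: ◇¬p is F, q is F. ✗
d: ◇¬p is T, q is F. ✓
— 2 worlds.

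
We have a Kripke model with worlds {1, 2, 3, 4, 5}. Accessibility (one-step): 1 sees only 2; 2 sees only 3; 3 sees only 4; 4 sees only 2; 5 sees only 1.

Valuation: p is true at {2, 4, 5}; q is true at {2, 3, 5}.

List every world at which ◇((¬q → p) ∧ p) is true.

{1, 3, 4}

1: successors {2}; (¬q → p) ∧ p there: 2:T. ✓
2: successors {3}; (¬q → p) ∧ p there: 3:F. ✗
3: successors {4}; (¬q → p) ∧ p there: 4:T. ✓
4: successors {2}; (¬q → p) ∧ p there: 2:T. ✓
5: successors {1}; (¬q → p) ∧ p there: 1:F. ✗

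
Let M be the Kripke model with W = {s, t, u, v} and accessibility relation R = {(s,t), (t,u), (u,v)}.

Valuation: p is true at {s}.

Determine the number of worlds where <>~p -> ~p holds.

s: <>~p is T, ~p is F. ✗
t: <>~p is T, ~p is T. ✓
u: <>~p is T, ~p is T. ✓
v: <>~p is F, ~p is T. ✓
Satisfying worlds: {t, u, v}.

3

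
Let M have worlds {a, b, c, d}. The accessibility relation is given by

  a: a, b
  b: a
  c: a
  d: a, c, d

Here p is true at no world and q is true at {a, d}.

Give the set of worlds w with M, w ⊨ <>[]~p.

a: successors {a, b}; []~p there: a:T, b:T. ✓
b: successors {a}; []~p there: a:T. ✓
c: successors {a}; []~p there: a:T. ✓
d: successors {a, c, d}; []~p there: a:T, c:T, d:T. ✓

{a, b, c, d}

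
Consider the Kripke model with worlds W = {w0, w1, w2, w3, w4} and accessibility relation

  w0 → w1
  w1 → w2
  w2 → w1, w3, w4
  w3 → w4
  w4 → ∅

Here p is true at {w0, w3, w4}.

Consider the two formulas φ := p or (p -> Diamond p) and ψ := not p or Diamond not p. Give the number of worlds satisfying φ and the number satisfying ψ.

For p or (p -> Diamond p):
w0: p is T, p -> Diamond p is F. ✓
w1: p is F, p -> Diamond p is T. ✓
w2: p is F, p -> Diamond p is T. ✓
w3: p is T, p -> Diamond p is T. ✓
w4: p is T, p -> Diamond p is F. ✓
— 5 worlds.
For not p or Diamond not p:
w0: not p is F, Diamond not p is T. ✓
w1: not p is T, Diamond not p is T. ✓
w2: not p is T, Diamond not p is T. ✓
w3: not p is F, Diamond not p is F. ✗
w4: not p is F, Diamond not p is F. ✗
— 3 worlds.

5 and 3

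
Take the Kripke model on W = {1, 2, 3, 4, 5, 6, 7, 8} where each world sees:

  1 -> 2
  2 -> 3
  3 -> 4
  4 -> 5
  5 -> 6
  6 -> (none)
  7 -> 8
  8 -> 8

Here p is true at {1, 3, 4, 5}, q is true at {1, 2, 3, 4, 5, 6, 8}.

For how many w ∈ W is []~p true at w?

5

1: successors {2}; ~p there: 2:T. ✓
2: successors {3}; ~p there: 3:F. ✗
3: successors {4}; ~p there: 4:F. ✗
4: successors {5}; ~p there: 5:F. ✗
5: successors {6}; ~p there: 6:T. ✓
6: no successors, so []~p holds vacuously. ✓
7: successors {8}; ~p there: 8:T. ✓
8: successors {8}; ~p there: 8:T. ✓
Satisfying worlds: {1, 5, 6, 7, 8}.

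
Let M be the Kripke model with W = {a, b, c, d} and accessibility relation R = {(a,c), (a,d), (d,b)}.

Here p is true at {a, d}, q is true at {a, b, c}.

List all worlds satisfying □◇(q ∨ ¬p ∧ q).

a: successors {c, d}; ◇(q ∨ ¬p ∧ q) there: c:F, d:T. ✗
b: no successors, so □◇(q ∨ ¬p ∧ q) holds vacuously. ✓
c: no successors, so □◇(q ∨ ¬p ∧ q) holds vacuously. ✓
d: successors {b}; ◇(q ∨ ¬p ∧ q) there: b:F. ✗

{b, c}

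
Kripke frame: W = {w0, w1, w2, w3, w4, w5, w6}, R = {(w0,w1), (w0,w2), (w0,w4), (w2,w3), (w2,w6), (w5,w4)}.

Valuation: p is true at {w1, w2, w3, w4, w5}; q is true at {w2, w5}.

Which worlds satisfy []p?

{w0, w1, w3, w4, w5, w6}

w0: successors {w1, w2, w4}; p there: w1:T, w2:T, w4:T. ✓
w1: no successors, so []p holds vacuously. ✓
w2: successors {w3, w6}; p there: w3:T, w6:F. ✗
w3: no successors, so []p holds vacuously. ✓
w4: no successors, so []p holds vacuously. ✓
w5: successors {w4}; p there: w4:T. ✓
w6: no successors, so []p holds vacuously. ✓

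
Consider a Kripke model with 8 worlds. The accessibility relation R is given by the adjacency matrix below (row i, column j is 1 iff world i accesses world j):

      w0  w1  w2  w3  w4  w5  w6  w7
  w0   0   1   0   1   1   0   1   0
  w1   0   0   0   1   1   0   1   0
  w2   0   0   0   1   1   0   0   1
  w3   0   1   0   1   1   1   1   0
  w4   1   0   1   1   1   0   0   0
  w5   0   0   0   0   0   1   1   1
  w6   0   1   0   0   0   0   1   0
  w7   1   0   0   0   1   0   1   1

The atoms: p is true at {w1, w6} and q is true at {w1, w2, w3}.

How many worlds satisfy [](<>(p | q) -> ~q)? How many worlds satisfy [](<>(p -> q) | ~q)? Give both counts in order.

2 and 8

For [](<>(p | q) -> ~q):
w0: successors {w1, w3, w4, w6}; <>(p | q) -> ~q there: w1:F, w3:F, w4:T, w6:T. ✗
w1: successors {w3, w4, w6}; <>(p | q) -> ~q there: w3:F, w4:T, w6:T. ✗
w2: successors {w3, w4, w7}; <>(p | q) -> ~q there: w3:F, w4:T, w7:T. ✗
w3: successors {w1, w3, w4, w5, w6}; <>(p | q) -> ~q there: w1:F, w3:F, w4:T, w5:T, w6:T. ✗
w4: successors {w0, w2, w3, w4}; <>(p | q) -> ~q there: w0:T, w2:F, w3:F, w4:T. ✗
w5: successors {w5, w6, w7}; <>(p | q) -> ~q there: w5:T, w6:T, w7:T. ✓
w6: successors {w1, w6}; <>(p | q) -> ~q there: w1:F, w6:T. ✗
w7: successors {w0, w4, w6, w7}; <>(p | q) -> ~q there: w0:T, w4:T, w6:T, w7:T. ✓
— 2 worlds.
For [](<>(p -> q) | ~q):
w0: successors {w1, w3, w4, w6}; <>(p -> q) | ~q there: w1:T, w3:T, w4:T, w6:T. ✓
w1: successors {w3, w4, w6}; <>(p -> q) | ~q there: w3:T, w4:T, w6:T. ✓
w2: successors {w3, w4, w7}; <>(p -> q) | ~q there: w3:T, w4:T, w7:T. ✓
w3: successors {w1, w3, w4, w5, w6}; <>(p -> q) | ~q there: w1:T, w3:T, w4:T, w5:T, w6:T. ✓
w4: successors {w0, w2, w3, w4}; <>(p -> q) | ~q there: w0:T, w2:T, w3:T, w4:T. ✓
w5: successors {w5, w6, w7}; <>(p -> q) | ~q there: w5:T, w6:T, w7:T. ✓
w6: successors {w1, w6}; <>(p -> q) | ~q there: w1:T, w6:T. ✓
w7: successors {w0, w4, w6, w7}; <>(p -> q) | ~q there: w0:T, w4:T, w6:T, w7:T. ✓
— 8 worlds.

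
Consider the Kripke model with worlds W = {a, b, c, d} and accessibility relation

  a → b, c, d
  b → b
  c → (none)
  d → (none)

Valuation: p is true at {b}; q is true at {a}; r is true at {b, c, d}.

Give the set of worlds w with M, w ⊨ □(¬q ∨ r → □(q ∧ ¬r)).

{c, d}

a: successors {b, c, d}; ¬q ∨ r → □(q ∧ ¬r) there: b:F, c:T, d:T. ✗
b: successors {b}; ¬q ∨ r → □(q ∧ ¬r) there: b:F. ✗
c: no successors, so □(¬q ∨ r → □(q ∧ ¬r)) holds vacuously. ✓
d: no successors, so □(¬q ∨ r → □(q ∧ ¬r)) holds vacuously. ✓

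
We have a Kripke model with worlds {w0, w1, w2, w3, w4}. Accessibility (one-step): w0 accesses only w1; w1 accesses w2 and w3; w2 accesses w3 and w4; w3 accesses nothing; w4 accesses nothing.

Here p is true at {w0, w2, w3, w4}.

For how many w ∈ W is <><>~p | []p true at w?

w0: <><>~p is F, []p is F. ✗
w1: <><>~p is F, []p is T. ✓
w2: <><>~p is F, []p is T. ✓
w3: <><>~p is F, []p is T. ✓
w4: <><>~p is F, []p is T. ✓
Satisfying worlds: {w1, w2, w3, w4}.

4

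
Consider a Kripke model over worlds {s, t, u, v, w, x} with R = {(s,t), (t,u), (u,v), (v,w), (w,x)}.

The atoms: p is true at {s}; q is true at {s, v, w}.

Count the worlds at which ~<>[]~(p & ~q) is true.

1

s: <>[]~(p & ~q) is T. ✗
t: <>[]~(p & ~q) is T. ✗
u: <>[]~(p & ~q) is T. ✗
v: <>[]~(p & ~q) is T. ✗
w: <>[]~(p & ~q) is T. ✗
x: <>[]~(p & ~q) is F. ✓
Satisfying worlds: {x}.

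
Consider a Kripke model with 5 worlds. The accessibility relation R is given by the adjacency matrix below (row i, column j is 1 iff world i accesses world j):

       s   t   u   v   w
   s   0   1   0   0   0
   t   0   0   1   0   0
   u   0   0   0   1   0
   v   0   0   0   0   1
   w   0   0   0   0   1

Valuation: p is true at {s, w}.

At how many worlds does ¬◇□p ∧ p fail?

s: ¬◇□p is T, p is T. ✓
t: ¬◇□p is T, p is F. ✗
u: ¬◇□p is F, p is F. ✗
v: ¬◇□p is F, p is F. ✗
w: ¬◇□p is F, p is T. ✗
Satisfying worlds: {s}.
So ¬◇□p ∧ p fails at the other 4 worlds.

4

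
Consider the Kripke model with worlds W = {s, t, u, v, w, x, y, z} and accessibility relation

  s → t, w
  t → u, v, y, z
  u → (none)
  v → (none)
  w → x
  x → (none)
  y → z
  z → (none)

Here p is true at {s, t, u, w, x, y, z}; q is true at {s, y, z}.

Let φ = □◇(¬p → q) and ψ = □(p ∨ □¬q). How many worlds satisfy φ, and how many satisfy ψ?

5 and 8

For □◇(¬p → q):
s: successors {t, w}; ◇(¬p → q) there: t:T, w:T. ✓
t: successors {u, v, y, z}; ◇(¬p → q) there: u:F, v:F, y:T, z:F. ✗
u: no successors, so □◇(¬p → q) holds vacuously. ✓
v: no successors, so □◇(¬p → q) holds vacuously. ✓
w: successors {x}; ◇(¬p → q) there: x:F. ✗
x: no successors, so □◇(¬p → q) holds vacuously. ✓
y: successors {z}; ◇(¬p → q) there: z:F. ✗
z: no successors, so □◇(¬p → q) holds vacuously. ✓
— 5 worlds.
For □(p ∨ □¬q):
s: successors {t, w}; p ∨ □¬q there: t:T, w:T. ✓
t: successors {u, v, y, z}; p ∨ □¬q there: u:T, v:T, y:T, z:T. ✓
u: no successors, so □(p ∨ □¬q) holds vacuously. ✓
v: no successors, so □(p ∨ □¬q) holds vacuously. ✓
w: successors {x}; p ∨ □¬q there: x:T. ✓
x: no successors, so □(p ∨ □¬q) holds vacuously. ✓
y: successors {z}; p ∨ □¬q there: z:T. ✓
z: no successors, so □(p ∨ □¬q) holds vacuously. ✓
— 8 worlds.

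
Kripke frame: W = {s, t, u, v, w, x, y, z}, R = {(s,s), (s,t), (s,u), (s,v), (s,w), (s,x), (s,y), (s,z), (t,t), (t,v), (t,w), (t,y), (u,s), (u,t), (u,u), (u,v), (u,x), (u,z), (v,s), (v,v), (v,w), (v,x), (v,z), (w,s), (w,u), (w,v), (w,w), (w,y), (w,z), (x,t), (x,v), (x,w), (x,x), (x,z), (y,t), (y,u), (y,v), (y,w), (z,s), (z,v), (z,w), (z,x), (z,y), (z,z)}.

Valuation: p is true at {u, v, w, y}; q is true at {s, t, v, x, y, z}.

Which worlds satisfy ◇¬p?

{s, t, u, v, w, x, y, z}

s: successors {s, t, u, v, w, x, y, z}; ¬p there: s:T, t:T, u:F, v:F, w:F, x:T, y:F, z:T. ✓
t: successors {t, v, w, y}; ¬p there: t:T, v:F, w:F, y:F. ✓
u: successors {s, t, u, v, x, z}; ¬p there: s:T, t:T, u:F, v:F, x:T, z:T. ✓
v: successors {s, v, w, x, z}; ¬p there: s:T, v:F, w:F, x:T, z:T. ✓
w: successors {s, u, v, w, y, z}; ¬p there: s:T, u:F, v:F, w:F, y:F, z:T. ✓
x: successors {t, v, w, x, z}; ¬p there: t:T, v:F, w:F, x:T, z:T. ✓
y: successors {t, u, v, w}; ¬p there: t:T, u:F, v:F, w:F. ✓
z: successors {s, v, w, x, y, z}; ¬p there: s:T, v:F, w:F, x:T, y:F, z:T. ✓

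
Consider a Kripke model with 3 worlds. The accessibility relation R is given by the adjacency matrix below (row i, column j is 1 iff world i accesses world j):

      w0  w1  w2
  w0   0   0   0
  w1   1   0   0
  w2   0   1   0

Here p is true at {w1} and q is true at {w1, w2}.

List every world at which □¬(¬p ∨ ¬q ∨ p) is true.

{w0}

w0: no successors, so □¬(¬p ∨ ¬q ∨ p) holds vacuously. ✓
w1: successors {w0}; ¬(¬p ∨ ¬q ∨ p) there: w0:F. ✗
w2: successors {w1}; ¬(¬p ∨ ¬q ∨ p) there: w1:F. ✗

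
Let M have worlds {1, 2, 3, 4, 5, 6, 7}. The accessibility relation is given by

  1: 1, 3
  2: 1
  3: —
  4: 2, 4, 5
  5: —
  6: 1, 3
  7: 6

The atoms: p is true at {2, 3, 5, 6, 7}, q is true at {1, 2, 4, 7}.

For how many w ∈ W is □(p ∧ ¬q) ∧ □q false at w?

1: □(p ∧ ¬q) is F, □q is F. ✗
2: □(p ∧ ¬q) is F, □q is T. ✗
3: □(p ∧ ¬q) is T, □q is T. ✓
4: □(p ∧ ¬q) is F, □q is F. ✗
5: □(p ∧ ¬q) is T, □q is T. ✓
6: □(p ∧ ¬q) is F, □q is F. ✗
7: □(p ∧ ¬q) is T, □q is F. ✗
Satisfying worlds: {3, 5}.
So □(p ∧ ¬q) ∧ □q fails at the other 5 worlds.

5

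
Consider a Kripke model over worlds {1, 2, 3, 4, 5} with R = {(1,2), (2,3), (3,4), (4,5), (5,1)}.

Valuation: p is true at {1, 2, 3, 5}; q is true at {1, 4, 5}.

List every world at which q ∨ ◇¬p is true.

{1, 3, 4, 5}

1: q is T, ◇¬p is F. ✓
2: q is F, ◇¬p is F. ✗
3: q is F, ◇¬p is T. ✓
4: q is T, ◇¬p is F. ✓
5: q is T, ◇¬p is F. ✓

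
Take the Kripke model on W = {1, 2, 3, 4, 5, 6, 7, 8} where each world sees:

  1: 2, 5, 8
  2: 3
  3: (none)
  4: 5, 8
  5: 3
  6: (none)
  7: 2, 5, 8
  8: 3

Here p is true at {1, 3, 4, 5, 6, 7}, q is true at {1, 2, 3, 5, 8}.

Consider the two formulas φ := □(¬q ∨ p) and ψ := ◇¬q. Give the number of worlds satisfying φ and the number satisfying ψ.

For □(¬q ∨ p):
1: successors {2, 5, 8}; ¬q ∨ p there: 2:F, 5:T, 8:F. ✗
2: successors {3}; ¬q ∨ p there: 3:T. ✓
3: no successors, so □(¬q ∨ p) holds vacuously. ✓
4: successors {5, 8}; ¬q ∨ p there: 5:T, 8:F. ✗
5: successors {3}; ¬q ∨ p there: 3:T. ✓
6: no successors, so □(¬q ∨ p) holds vacuously. ✓
7: successors {2, 5, 8}; ¬q ∨ p there: 2:F, 5:T, 8:F. ✗
8: successors {3}; ¬q ∨ p there: 3:T. ✓
— 5 worlds.
For ◇¬q:
1: successors {2, 5, 8}; ¬q there: 2:F, 5:F, 8:F. ✗
2: successors {3}; ¬q there: 3:F. ✗
3: no successors, so ◇¬q fails. ✗
4: successors {5, 8}; ¬q there: 5:F, 8:F. ✗
5: successors {3}; ¬q there: 3:F. ✗
6: no successors, so ◇¬q fails. ✗
7: successors {2, 5, 8}; ¬q there: 2:F, 5:F, 8:F. ✗
8: successors {3}; ¬q there: 3:F. ✗
— 0 worlds.

5 and 0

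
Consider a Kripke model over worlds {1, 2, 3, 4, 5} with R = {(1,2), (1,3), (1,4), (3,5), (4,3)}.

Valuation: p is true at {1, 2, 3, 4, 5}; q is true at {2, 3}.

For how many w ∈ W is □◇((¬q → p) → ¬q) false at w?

1: successors {2, 3, 4}; ◇((¬q → p) → ¬q) there: 2:F, 3:T, 4:F. ✗
2: no successors, so □◇((¬q → p) → ¬q) holds vacuously. ✓
3: successors {5}; ◇((¬q → p) → ¬q) there: 5:F. ✗
4: successors {3}; ◇((¬q → p) → ¬q) there: 3:T. ✓
5: no successors, so □◇((¬q → p) → ¬q) holds vacuously. ✓
Satisfying worlds: {2, 4, 5}.
So □◇((¬q → p) → ¬q) fails at the other 2 worlds.

2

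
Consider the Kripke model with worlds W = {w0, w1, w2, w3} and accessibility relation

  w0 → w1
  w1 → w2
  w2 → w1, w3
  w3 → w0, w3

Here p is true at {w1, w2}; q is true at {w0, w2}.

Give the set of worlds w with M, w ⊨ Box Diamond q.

{w0, w2}

w0: successors {w1}; Diamond q there: w1:T. ✓
w1: successors {w2}; Diamond q there: w2:F. ✗
w2: successors {w1, w3}; Diamond q there: w1:T, w3:T. ✓
w3: successors {w0, w3}; Diamond q there: w0:F, w3:T. ✗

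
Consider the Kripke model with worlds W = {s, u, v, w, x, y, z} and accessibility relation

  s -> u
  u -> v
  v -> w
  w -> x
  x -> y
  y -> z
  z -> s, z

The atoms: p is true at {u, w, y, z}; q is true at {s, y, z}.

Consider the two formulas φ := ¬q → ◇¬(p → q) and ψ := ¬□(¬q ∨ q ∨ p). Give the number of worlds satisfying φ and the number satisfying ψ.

For ¬q → ◇¬(p → q):
s: ¬q is F, ◇¬(p → q) is T. ✓
u: ¬q is T, ◇¬(p → q) is F. ✗
v: ¬q is T, ◇¬(p → q) is T. ✓
w: ¬q is T, ◇¬(p → q) is F. ✗
x: ¬q is T, ◇¬(p → q) is F. ✗
y: ¬q is F, ◇¬(p → q) is F. ✓
z: ¬q is F, ◇¬(p → q) is F. ✓
— 4 worlds.
For ¬□(¬q ∨ q ∨ p):
s: □(¬q ∨ q ∨ p) is T. ✗
u: □(¬q ∨ q ∨ p) is T. ✗
v: □(¬q ∨ q ∨ p) is T. ✗
w: □(¬q ∨ q ∨ p) is T. ✗
x: □(¬q ∨ q ∨ p) is T. ✗
y: □(¬q ∨ q ∨ p) is T. ✗
z: □(¬q ∨ q ∨ p) is T. ✗
— 0 worlds.

4 and 0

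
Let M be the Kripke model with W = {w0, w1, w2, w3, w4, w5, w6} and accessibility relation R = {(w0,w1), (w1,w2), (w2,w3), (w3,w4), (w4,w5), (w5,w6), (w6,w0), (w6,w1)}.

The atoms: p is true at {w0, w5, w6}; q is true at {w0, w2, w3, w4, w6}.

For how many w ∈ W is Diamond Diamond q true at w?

w0: successors {w1}; Diamond q there: w1:T. ✓
w1: successors {w2}; Diamond q there: w2:T. ✓
w2: successors {w3}; Diamond q there: w3:T. ✓
w3: successors {w4}; Diamond q there: w4:F. ✗
w4: successors {w5}; Diamond q there: w5:T. ✓
w5: successors {w6}; Diamond q there: w6:T. ✓
w6: successors {w0, w1}; Diamond q there: w0:F, w1:T. ✓
Satisfying worlds: {w0, w1, w2, w4, w5, w6}.

6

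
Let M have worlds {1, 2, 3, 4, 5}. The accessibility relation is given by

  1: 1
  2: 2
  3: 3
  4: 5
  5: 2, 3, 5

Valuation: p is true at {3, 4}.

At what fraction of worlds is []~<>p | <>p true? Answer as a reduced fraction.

1: []~<>p is T, <>p is F. ✓
2: []~<>p is T, <>p is F. ✓
3: []~<>p is F, <>p is T. ✓
4: []~<>p is F, <>p is F. ✗
5: []~<>p is F, <>p is T. ✓
That's 4 of 5 worlds, so 4/5.

4/5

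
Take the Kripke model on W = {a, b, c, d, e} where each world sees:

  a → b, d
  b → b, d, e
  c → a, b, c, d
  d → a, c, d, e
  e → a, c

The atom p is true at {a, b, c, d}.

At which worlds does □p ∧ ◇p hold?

a: □p is T, ◇p is T. ✓
b: □p is F, ◇p is T. ✗
c: □p is T, ◇p is T. ✓
d: □p is F, ◇p is T. ✗
e: □p is T, ◇p is T. ✓

{a, c, e}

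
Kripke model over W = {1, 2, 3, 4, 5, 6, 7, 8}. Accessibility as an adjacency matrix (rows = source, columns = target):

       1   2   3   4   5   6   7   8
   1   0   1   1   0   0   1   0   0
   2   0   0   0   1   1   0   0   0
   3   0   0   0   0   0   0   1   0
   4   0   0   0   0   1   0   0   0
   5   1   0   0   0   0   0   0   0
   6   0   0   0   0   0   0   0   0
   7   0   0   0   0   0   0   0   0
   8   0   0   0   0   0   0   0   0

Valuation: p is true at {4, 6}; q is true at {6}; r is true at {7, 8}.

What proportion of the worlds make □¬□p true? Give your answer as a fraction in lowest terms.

3/4

1: successors {2, 3, 6}; ¬□p there: 2:T, 3:T, 6:F. ✗
2: successors {4, 5}; ¬□p there: 4:T, 5:T. ✓
3: successors {7}; ¬□p there: 7:F. ✗
4: successors {5}; ¬□p there: 5:T. ✓
5: successors {1}; ¬□p there: 1:T. ✓
6: no successors, so □¬□p holds vacuously. ✓
7: no successors, so □¬□p holds vacuously. ✓
8: no successors, so □¬□p holds vacuously. ✓
That's 6 of 8 worlds, so 6/8 = 3/4.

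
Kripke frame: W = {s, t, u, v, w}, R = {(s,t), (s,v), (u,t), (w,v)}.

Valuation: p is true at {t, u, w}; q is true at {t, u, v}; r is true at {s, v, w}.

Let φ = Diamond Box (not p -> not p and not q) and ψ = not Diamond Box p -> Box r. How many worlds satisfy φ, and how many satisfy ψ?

For Diamond Box (not p -> not p and not q):
s: successors {t, v}; Box (not p -> not p and not q) there: t:T, v:T. ✓
t: no successors, so Diamond Box (not p -> not p and not q) fails. ✗
u: successors {t}; Box (not p -> not p and not q) there: t:T. ✓
v: no successors, so Diamond Box (not p -> not p and not q) fails. ✗
w: successors {v}; Box (not p -> not p and not q) there: v:T. ✓
— 3 worlds.
For not Diamond Box p -> Box r:
s: not Diamond Box p is F, Box r is F. ✓
t: not Diamond Box p is T, Box r is T. ✓
u: not Diamond Box p is F, Box r is F. ✓
v: not Diamond Box p is T, Box r is T. ✓
w: not Diamond Box p is F, Box r is T. ✓
— 5 worlds.

3 and 5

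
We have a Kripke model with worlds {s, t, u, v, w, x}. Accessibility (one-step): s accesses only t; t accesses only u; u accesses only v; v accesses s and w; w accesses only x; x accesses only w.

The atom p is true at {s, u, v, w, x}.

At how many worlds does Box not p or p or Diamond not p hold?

5

s: Box not p is T, p or Diamond not p is T. ✓
t: Box not p is F, p or Diamond not p is F. ✗
u: Box not p is F, p or Diamond not p is T. ✓
v: Box not p is F, p or Diamond not p is T. ✓
w: Box not p is F, p or Diamond not p is T. ✓
x: Box not p is F, p or Diamond not p is T. ✓
Satisfying worlds: {s, u, v, w, x}.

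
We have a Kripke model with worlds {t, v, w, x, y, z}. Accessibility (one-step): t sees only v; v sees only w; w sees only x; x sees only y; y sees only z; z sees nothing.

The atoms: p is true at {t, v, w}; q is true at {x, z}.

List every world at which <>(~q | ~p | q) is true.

t: successors {v}; ~q | ~p | q there: v:T. ✓
v: successors {w}; ~q | ~p | q there: w:T. ✓
w: successors {x}; ~q | ~p | q there: x:T. ✓
x: successors {y}; ~q | ~p | q there: y:T. ✓
y: successors {z}; ~q | ~p | q there: z:T. ✓
z: no successors, so <>(~q | ~p | q) fails. ✗

{t, v, w, x, y}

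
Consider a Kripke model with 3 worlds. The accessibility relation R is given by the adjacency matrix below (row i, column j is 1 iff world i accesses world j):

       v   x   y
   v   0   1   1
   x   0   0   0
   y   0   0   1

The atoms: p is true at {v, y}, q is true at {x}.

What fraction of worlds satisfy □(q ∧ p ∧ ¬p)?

1/3

v: successors {x, y}; q ∧ p ∧ ¬p there: x:F, y:F. ✗
x: no successors, so □(q ∧ p ∧ ¬p) holds vacuously. ✓
y: successors {y}; q ∧ p ∧ ¬p there: y:F. ✗
That's 1 of 3 worlds, so 1/3.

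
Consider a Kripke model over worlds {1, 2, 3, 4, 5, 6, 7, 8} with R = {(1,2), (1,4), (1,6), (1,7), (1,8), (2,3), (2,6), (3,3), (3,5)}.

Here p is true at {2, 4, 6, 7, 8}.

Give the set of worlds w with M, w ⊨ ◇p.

1: successors {2, 4, 6, 7, 8}; p there: 2:T, 4:T, 6:T, 7:T, 8:T. ✓
2: successors {3, 6}; p there: 3:F, 6:T. ✓
3: successors {3, 5}; p there: 3:F, 5:F. ✗
4: no successors, so ◇p fails. ✗
5: no successors, so ◇p fails. ✗
6: no successors, so ◇p fails. ✗
7: no successors, so ◇p fails. ✗
8: no successors, so ◇p fails. ✗

{1, 2}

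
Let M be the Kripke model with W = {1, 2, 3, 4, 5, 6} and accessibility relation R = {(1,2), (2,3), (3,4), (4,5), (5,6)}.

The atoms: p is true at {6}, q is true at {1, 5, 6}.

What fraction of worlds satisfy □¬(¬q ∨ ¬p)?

1: successors {2}; ¬(¬q ∨ ¬p) there: 2:F. ✗
2: successors {3}; ¬(¬q ∨ ¬p) there: 3:F. ✗
3: successors {4}; ¬(¬q ∨ ¬p) there: 4:F. ✗
4: successors {5}; ¬(¬q ∨ ¬p) there: 5:F. ✗
5: successors {6}; ¬(¬q ∨ ¬p) there: 6:T. ✓
6: no successors, so □¬(¬q ∨ ¬p) holds vacuously. ✓
That's 2 of 6 worlds, so 2/6 = 1/3.

1/3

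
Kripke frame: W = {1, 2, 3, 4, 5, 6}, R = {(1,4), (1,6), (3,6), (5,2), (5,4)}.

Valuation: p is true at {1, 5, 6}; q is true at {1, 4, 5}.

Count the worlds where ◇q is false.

4

1: successors {4, 6}; q there: 4:T, 6:F. ✓
2: no successors, so ◇q fails. ✗
3: successors {6}; q there: 6:F. ✗
4: no successors, so ◇q fails. ✗
5: successors {2, 4}; q there: 2:F, 4:T. ✓
6: no successors, so ◇q fails. ✗
Satisfying worlds: {1, 5}.
So ◇q fails at the other 4 worlds.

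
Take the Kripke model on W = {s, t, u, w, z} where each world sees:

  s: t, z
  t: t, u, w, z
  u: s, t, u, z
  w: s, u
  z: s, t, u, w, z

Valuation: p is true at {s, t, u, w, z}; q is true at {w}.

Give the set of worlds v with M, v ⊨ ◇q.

s: successors {t, z}; q there: t:F, z:F. ✗
t: successors {t, u, w, z}; q there: t:F, u:F, w:T, z:F. ✓
u: successors {s, t, u, z}; q there: s:F, t:F, u:F, z:F. ✗
w: successors {s, u}; q there: s:F, u:F. ✗
z: successors {s, t, u, w, z}; q there: s:F, t:F, u:F, w:T, z:F. ✓

{t, z}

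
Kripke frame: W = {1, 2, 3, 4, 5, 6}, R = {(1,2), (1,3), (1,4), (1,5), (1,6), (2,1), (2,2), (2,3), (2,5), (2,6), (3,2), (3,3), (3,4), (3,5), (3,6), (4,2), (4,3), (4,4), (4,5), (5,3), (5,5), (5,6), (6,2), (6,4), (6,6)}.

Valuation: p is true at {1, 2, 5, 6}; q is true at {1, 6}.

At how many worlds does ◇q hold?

5

1: successors {2, 3, 4, 5, 6}; q there: 2:F, 3:F, 4:F, 5:F, 6:T. ✓
2: successors {1, 2, 3, 5, 6}; q there: 1:T, 2:F, 3:F, 5:F, 6:T. ✓
3: successors {2, 3, 4, 5, 6}; q there: 2:F, 3:F, 4:F, 5:F, 6:T. ✓
4: successors {2, 3, 4, 5}; q there: 2:F, 3:F, 4:F, 5:F. ✗
5: successors {3, 5, 6}; q there: 3:F, 5:F, 6:T. ✓
6: successors {2, 4, 6}; q there: 2:F, 4:F, 6:T. ✓
Satisfying worlds: {1, 2, 3, 5, 6}.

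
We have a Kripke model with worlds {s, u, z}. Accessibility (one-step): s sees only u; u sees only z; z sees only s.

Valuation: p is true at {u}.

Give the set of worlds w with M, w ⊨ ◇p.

{s}

s: successors {u}; p there: u:T. ✓
u: successors {z}; p there: z:F. ✗
z: successors {s}; p there: s:F. ✗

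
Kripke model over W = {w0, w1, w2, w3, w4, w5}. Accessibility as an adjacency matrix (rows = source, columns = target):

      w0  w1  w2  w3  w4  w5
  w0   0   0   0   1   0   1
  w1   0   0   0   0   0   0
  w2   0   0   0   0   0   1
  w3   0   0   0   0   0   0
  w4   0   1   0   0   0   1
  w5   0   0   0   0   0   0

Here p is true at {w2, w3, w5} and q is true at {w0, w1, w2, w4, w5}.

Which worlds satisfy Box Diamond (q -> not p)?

w0: successors {w3, w5}; Diamond (q -> not p) there: w3:F, w5:F. ✗
w1: no successors, so Box Diamond (q -> not p) holds vacuously. ✓
w2: successors {w5}; Diamond (q -> not p) there: w5:F. ✗
w3: no successors, so Box Diamond (q -> not p) holds vacuously. ✓
w4: successors {w1, w5}; Diamond (q -> not p) there: w1:F, w5:F. ✗
w5: no successors, so Box Diamond (q -> not p) holds vacuously. ✓

{w1, w3, w5}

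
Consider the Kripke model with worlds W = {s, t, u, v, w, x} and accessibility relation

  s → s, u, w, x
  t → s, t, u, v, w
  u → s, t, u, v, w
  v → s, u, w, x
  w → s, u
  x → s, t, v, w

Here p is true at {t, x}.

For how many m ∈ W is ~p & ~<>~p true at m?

0

s: ~p is T, ~<>~p is F. ✗
t: ~p is F, ~<>~p is F. ✗
u: ~p is T, ~<>~p is F. ✗
v: ~p is T, ~<>~p is F. ✗
w: ~p is T, ~<>~p is F. ✗
x: ~p is F, ~<>~p is F. ✗
Satisfying worlds: ∅.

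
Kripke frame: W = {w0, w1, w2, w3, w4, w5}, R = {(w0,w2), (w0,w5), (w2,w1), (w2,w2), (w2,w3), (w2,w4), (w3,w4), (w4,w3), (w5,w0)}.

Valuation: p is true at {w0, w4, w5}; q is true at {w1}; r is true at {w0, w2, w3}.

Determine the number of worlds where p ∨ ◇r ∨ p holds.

w0: p ∨ ◇r is T, p is T. ✓
w1: p ∨ ◇r is F, p is F. ✗
w2: p ∨ ◇r is T, p is F. ✓
w3: p ∨ ◇r is F, p is F. ✗
w4: p ∨ ◇r is T, p is T. ✓
w5: p ∨ ◇r is T, p is T. ✓
Satisfying worlds: {w0, w2, w4, w5}.

4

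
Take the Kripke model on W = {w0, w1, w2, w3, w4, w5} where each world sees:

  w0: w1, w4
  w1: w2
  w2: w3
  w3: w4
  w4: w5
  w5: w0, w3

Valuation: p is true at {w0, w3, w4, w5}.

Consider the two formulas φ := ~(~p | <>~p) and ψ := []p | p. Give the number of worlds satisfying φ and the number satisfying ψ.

For ~(~p | <>~p):
w0: ~p | <>~p is T. ✗
w1: ~p | <>~p is T. ✗
w2: ~p | <>~p is T. ✗
w3: ~p | <>~p is F. ✓
w4: ~p | <>~p is F. ✓
w5: ~p | <>~p is F. ✓
— 3 worlds.
For []p | p:
w0: []p is F, p is T. ✓
w1: []p is F, p is F. ✗
w2: []p is T, p is F. ✓
w3: []p is T, p is T. ✓
w4: []p is T, p is T. ✓
w5: []p is T, p is T. ✓
— 5 worlds.

3 and 5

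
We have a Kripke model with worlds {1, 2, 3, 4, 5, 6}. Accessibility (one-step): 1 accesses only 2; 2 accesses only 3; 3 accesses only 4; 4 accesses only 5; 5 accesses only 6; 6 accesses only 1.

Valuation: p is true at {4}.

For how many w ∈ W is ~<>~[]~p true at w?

5

1: <>~[]~p is F. ✓
2: <>~[]~p is T. ✗
3: <>~[]~p is F. ✓
4: <>~[]~p is F. ✓
5: <>~[]~p is F. ✓
6: <>~[]~p is F. ✓
Satisfying worlds: {1, 3, 4, 5, 6}.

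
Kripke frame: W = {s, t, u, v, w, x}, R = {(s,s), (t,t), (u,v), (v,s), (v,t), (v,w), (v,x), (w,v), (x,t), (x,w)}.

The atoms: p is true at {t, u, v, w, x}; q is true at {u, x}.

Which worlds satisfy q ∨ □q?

{u, x}

s: q is F, □q is F. ✗
t: q is F, □q is F. ✗
u: q is T, □q is F. ✓
v: q is F, □q is F. ✗
w: q is F, □q is F. ✗
x: q is T, □q is F. ✓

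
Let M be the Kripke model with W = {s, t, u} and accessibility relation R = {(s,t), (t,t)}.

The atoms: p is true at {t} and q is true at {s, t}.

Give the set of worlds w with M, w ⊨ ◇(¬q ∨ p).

s: successors {t}; ¬q ∨ p there: t:T. ✓
t: successors {t}; ¬q ∨ p there: t:T. ✓
u: no successors, so ◇(¬q ∨ p) fails. ✗

{s, t}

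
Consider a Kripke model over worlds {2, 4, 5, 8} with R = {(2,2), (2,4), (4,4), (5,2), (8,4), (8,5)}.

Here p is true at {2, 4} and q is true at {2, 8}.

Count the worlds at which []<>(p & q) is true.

2: successors {2, 4}; <>(p & q) there: 2:T, 4:F. ✗
4: successors {4}; <>(p & q) there: 4:F. ✗
5: successors {2}; <>(p & q) there: 2:T. ✓
8: successors {4, 5}; <>(p & q) there: 4:F, 5:T. ✗
Satisfying worlds: {5}.

1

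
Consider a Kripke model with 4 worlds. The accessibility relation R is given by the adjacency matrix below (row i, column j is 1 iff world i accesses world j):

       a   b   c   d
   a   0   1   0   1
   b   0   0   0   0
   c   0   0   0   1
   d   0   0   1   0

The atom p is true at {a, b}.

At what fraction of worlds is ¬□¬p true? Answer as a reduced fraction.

1/4

a: □¬p is F. ✓
b: □¬p is T. ✗
c: □¬p is T. ✗
d: □¬p is T. ✗
That's 1 of 4 worlds, so 1/4.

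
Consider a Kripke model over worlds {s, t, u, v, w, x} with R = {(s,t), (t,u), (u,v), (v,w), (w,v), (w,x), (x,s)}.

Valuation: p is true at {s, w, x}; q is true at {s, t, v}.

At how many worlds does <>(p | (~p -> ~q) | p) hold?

4

s: successors {t}; p | (~p -> ~q) | p there: t:F. ✗
t: successors {u}; p | (~p -> ~q) | p there: u:T. ✓
u: successors {v}; p | (~p -> ~q) | p there: v:F. ✗
v: successors {w}; p | (~p -> ~q) | p there: w:T. ✓
w: successors {v, x}; p | (~p -> ~q) | p there: v:F, x:T. ✓
x: successors {s}; p | (~p -> ~q) | p there: s:T. ✓
Satisfying worlds: {t, v, w, x}.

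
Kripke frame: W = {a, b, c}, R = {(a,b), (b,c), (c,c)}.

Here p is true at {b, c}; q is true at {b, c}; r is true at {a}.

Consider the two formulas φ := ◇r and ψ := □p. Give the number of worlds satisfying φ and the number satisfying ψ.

0 and 3

For ◇r:
a: successors {b}; r there: b:F. ✗
b: successors {c}; r there: c:F. ✗
c: successors {c}; r there: c:F. ✗
— 0 worlds.
For □p:
a: successors {b}; p there: b:T. ✓
b: successors {c}; p there: c:T. ✓
c: successors {c}; p there: c:T. ✓
— 3 worlds.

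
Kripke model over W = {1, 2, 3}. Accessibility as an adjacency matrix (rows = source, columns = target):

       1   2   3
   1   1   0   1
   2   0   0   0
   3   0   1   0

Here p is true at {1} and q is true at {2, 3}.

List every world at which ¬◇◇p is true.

{2, 3}

1: ◇◇p is T. ✗
2: ◇◇p is F. ✓
3: ◇◇p is F. ✓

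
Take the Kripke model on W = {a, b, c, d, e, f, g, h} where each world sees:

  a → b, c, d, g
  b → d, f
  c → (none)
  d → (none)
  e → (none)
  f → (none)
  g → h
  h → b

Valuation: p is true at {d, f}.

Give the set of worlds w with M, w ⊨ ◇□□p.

{a, b, g, h}

a: successors {b, c, d, g}; □□p there: b:T, c:T, d:T, g:F. ✓
b: successors {d, f}; □□p there: d:T, f:T. ✓
c: no successors, so ◇□□p fails. ✗
d: no successors, so ◇□□p fails. ✗
e: no successors, so ◇□□p fails. ✗
f: no successors, so ◇□□p fails. ✗
g: successors {h}; □□p there: h:T. ✓
h: successors {b}; □□p there: b:T. ✓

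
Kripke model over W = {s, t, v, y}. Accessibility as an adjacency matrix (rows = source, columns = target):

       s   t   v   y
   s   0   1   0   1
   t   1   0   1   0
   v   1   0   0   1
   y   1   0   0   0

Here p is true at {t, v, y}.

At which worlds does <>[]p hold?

s: successors {t, y}; []p there: t:F, y:F. ✗
t: successors {s, v}; []p there: s:T, v:F. ✓
v: successors {s, y}; []p there: s:T, y:F. ✓
y: successors {s}; []p there: s:T. ✓

{t, v, y}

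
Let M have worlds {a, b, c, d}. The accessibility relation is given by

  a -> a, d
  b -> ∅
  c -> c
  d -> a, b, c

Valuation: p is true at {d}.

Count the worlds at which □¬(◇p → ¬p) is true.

a: successors {a, d}; ¬(◇p → ¬p) there: a:F, d:F. ✗
b: no successors, so □¬(◇p → ¬p) holds vacuously. ✓
c: successors {c}; ¬(◇p → ¬p) there: c:F. ✗
d: successors {a, b, c}; ¬(◇p → ¬p) there: a:F, b:F, c:F. ✗
Satisfying worlds: {b}.

1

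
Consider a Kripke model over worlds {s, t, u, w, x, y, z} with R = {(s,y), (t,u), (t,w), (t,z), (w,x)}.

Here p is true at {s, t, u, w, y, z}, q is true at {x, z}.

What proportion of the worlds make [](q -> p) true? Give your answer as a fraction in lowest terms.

6/7

s: successors {y}; q -> p there: y:T. ✓
t: successors {u, w, z}; q -> p there: u:T, w:T, z:T. ✓
u: no successors, so [](q -> p) holds vacuously. ✓
w: successors {x}; q -> p there: x:F. ✗
x: no successors, so [](q -> p) holds vacuously. ✓
y: no successors, so [](q -> p) holds vacuously. ✓
z: no successors, so [](q -> p) holds vacuously. ✓
That's 6 of 7 worlds, so 6/7.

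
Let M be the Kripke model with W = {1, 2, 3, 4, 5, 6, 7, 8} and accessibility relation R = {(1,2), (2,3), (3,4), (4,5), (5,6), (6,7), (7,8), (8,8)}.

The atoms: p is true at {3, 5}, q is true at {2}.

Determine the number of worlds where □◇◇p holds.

1: successors {2}; ◇◇p there: 2:F. ✗
2: successors {3}; ◇◇p there: 3:T. ✓
3: successors {4}; ◇◇p there: 4:F. ✗
4: successors {5}; ◇◇p there: 5:F. ✗
5: successors {6}; ◇◇p there: 6:F. ✗
6: successors {7}; ◇◇p there: 7:F. ✗
7: successors {8}; ◇◇p there: 8:F. ✗
8: successors {8}; ◇◇p there: 8:F. ✗
Satisfying worlds: {2}.

1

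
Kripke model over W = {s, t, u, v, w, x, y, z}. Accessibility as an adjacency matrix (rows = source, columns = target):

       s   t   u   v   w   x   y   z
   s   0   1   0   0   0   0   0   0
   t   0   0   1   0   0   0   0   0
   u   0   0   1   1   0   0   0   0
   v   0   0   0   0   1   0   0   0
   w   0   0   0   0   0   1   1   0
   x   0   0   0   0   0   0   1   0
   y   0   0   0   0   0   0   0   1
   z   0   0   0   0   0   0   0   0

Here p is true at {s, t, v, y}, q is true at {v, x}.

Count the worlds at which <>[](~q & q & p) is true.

1

s: successors {t}; [](~q & q & p) there: t:F. ✗
t: successors {u}; [](~q & q & p) there: u:F. ✗
u: successors {u, v}; [](~q & q & p) there: u:F, v:F. ✗
v: successors {w}; [](~q & q & p) there: w:F. ✗
w: successors {x, y}; [](~q & q & p) there: x:F, y:F. ✗
x: successors {y}; [](~q & q & p) there: y:F. ✗
y: successors {z}; [](~q & q & p) there: z:T. ✓
z: no successors, so <>[](~q & q & p) fails. ✗
Satisfying worlds: {y}.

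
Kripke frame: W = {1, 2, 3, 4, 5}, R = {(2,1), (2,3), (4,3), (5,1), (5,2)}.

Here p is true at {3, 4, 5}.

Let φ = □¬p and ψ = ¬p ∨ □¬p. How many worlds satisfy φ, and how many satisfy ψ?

For □¬p:
1: no successors, so □¬p holds vacuously. ✓
2: successors {1, 3}; ¬p there: 1:T, 3:F. ✗
3: no successors, so □¬p holds vacuously. ✓
4: successors {3}; ¬p there: 3:F. ✗
5: successors {1, 2}; ¬p there: 1:T, 2:T. ✓
— 3 worlds.
For ¬p ∨ □¬p:
1: ¬p is T, □¬p is T. ✓
2: ¬p is T, □¬p is F. ✓
3: ¬p is F, □¬p is T. ✓
4: ¬p is F, □¬p is F. ✗
5: ¬p is F, □¬p is T. ✓
— 4 worlds.

3 and 4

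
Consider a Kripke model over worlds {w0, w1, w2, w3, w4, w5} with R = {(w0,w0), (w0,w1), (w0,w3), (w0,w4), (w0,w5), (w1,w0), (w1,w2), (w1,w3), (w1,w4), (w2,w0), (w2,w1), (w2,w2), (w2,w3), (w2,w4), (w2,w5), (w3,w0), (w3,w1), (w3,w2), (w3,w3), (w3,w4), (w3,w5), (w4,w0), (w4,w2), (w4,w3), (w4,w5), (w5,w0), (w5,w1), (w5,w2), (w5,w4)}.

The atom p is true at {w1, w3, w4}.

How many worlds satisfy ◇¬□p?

w0: successors {w0, w1, w3, w4, w5}; ¬□p there: w0:T, w1:T, w3:T, w4:T, w5:T. ✓
w1: successors {w0, w2, w3, w4}; ¬□p there: w0:T, w2:T, w3:T, w4:T. ✓
w2: successors {w0, w1, w2, w3, w4, w5}; ¬□p there: w0:T, w1:T, w2:T, w3:T, w4:T, w5:T. ✓
w3: successors {w0, w1, w2, w3, w4, w5}; ¬□p there: w0:T, w1:T, w2:T, w3:T, w4:T, w5:T. ✓
w4: successors {w0, w2, w3, w5}; ¬□p there: w0:T, w2:T, w3:T, w5:T. ✓
w5: successors {w0, w1, w2, w4}; ¬□p there: w0:T, w1:T, w2:T, w4:T. ✓
Satisfying worlds: {w0, w1, w2, w3, w4, w5}.

6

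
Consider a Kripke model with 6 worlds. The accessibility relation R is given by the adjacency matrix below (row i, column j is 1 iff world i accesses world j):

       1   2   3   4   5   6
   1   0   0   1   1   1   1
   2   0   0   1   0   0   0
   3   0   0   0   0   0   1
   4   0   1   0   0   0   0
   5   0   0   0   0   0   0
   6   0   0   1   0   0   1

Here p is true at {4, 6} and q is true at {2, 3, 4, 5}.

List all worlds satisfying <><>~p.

{1, 3, 4, 6}

1: successors {3, 4, 5, 6}; <>~p there: 3:F, 4:T, 5:F, 6:T. ✓
2: successors {3}; <>~p there: 3:F. ✗
3: successors {6}; <>~p there: 6:T. ✓
4: successors {2}; <>~p there: 2:T. ✓
5: no successors, so <><>~p fails. ✗
6: successors {3, 6}; <>~p there: 3:F, 6:T. ✓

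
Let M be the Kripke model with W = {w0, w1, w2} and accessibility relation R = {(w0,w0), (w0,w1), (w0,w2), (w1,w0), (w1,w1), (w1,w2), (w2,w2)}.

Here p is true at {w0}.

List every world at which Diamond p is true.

{w0, w1}

w0: successors {w0, w1, w2}; p there: w0:T, w1:F, w2:F. ✓
w1: successors {w0, w1, w2}; p there: w0:T, w1:F, w2:F. ✓
w2: successors {w2}; p there: w2:F. ✗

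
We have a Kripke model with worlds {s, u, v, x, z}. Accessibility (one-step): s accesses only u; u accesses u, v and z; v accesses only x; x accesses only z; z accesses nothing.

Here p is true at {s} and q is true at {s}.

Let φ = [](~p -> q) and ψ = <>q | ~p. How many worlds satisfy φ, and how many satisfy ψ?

1 and 4

For [](~p -> q):
s: successors {u}; ~p -> q there: u:F. ✗
u: successors {u, v, z}; ~p -> q there: u:F, v:F, z:F. ✗
v: successors {x}; ~p -> q there: x:F. ✗
x: successors {z}; ~p -> q there: z:F. ✗
z: no successors, so [](~p -> q) holds vacuously. ✓
— 1 world.
For <>q | ~p:
s: <>q is F, ~p is F. ✗
u: <>q is F, ~p is T. ✓
v: <>q is F, ~p is T. ✓
x: <>q is F, ~p is T. ✓
z: <>q is F, ~p is T. ✓
— 4 worlds.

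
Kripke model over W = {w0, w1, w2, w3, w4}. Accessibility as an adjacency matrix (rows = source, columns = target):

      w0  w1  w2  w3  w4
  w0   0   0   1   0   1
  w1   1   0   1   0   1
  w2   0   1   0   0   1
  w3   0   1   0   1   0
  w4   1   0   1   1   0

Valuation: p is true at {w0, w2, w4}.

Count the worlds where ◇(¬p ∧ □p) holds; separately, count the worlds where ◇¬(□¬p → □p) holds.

For ◇(¬p ∧ □p):
w0: successors {w2, w4}; ¬p ∧ □p there: w2:F, w4:F. ✗
w1: successors {w0, w2, w4}; ¬p ∧ □p there: w0:F, w2:F, w4:F. ✗
w2: successors {w1, w4}; ¬p ∧ □p there: w1:T, w4:F. ✓
w3: successors {w1, w3}; ¬p ∧ □p there: w1:T, w3:F. ✓
w4: successors {w0, w2, w3}; ¬p ∧ □p there: w0:F, w2:F, w3:F. ✗
— 2 worlds.
For ◇¬(□¬p → □p):
w0: successors {w2, w4}; ¬(□¬p → □p) there: w2:F, w4:F. ✗
w1: successors {w0, w2, w4}; ¬(□¬p → □p) there: w0:F, w2:F, w4:F. ✗
w2: successors {w1, w4}; ¬(□¬p → □p) there: w1:F, w4:F. ✗
w3: successors {w1, w3}; ¬(□¬p → □p) there: w1:F, w3:T. ✓
w4: successors {w0, w2, w3}; ¬(□¬p → □p) there: w0:F, w2:F, w3:T. ✓
— 2 worlds.

2 and 2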